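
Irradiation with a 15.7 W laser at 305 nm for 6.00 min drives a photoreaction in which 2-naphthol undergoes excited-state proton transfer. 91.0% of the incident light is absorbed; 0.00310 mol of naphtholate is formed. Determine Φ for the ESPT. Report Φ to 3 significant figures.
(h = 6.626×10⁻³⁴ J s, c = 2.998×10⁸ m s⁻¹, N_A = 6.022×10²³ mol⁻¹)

Φ = 0.236

Photon energy at 305 nm: hc/λ = (6.626×10⁻³⁴)(2.998×10⁸)/(305×10⁻⁹) = 6.513×10⁻¹⁹ J.
Energy delivered: (15.7 W)(360 s) = 5652 J.
Photons incident: 5652 / 6.513×10⁻¹⁹ = 8.678×10²¹, i.e. 8.678×10²¹/6.022×10²³ = 0.01441 mol.
Photons absorbed: 0.910 × 0.01441 = 0.01311 mol.
Φ = 0.00310 mol / 0.01311 mol photons = 0.236.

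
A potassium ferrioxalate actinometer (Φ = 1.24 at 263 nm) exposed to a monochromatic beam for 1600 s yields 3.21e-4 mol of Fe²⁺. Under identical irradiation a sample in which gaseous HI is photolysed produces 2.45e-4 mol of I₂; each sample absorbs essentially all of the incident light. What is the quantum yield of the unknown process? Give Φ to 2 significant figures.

Φ = 0.95

Photons absorbed by the actinometer: 3.21e-4 / 1.24 = 2.589e-4 mol.
Φ(unknown) = 2.45e-4 / 2.589e-4 = 0.95.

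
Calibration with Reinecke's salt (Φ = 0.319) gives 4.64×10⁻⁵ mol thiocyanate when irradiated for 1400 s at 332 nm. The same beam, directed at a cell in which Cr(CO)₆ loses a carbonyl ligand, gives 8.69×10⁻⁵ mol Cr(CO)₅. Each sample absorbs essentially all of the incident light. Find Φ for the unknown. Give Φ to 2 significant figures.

Φ = 0.60

Photons absorbed by the actinometer: 4.64×10⁻⁵ / 0.319 = 1.455×10⁻⁴ mol.
Φ(unknown) = 8.69×10⁻⁵ / 1.455×10⁻⁴ = 0.60.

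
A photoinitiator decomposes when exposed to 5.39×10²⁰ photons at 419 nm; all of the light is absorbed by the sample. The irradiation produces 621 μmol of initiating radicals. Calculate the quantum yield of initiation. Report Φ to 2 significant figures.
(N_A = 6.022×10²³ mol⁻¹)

Φ = 0.69

Product: 621 μmol = 6.21×10⁻⁴ mol.
Moles of photons: 5.39×10²⁰ / 6.022×10²³ = 8.951×10⁻⁴ mol.
Φ = 6.21×10⁻⁴ mol / 8.951×10⁻⁴ mol photons = 0.69.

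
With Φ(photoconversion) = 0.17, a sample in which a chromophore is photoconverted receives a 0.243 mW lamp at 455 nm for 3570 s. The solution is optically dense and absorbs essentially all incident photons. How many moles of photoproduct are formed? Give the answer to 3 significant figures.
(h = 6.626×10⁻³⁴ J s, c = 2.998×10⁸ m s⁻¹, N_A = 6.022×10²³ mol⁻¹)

5.61×10⁻⁷ mol

Photon energy at 455 nm: hc/λ = (6.626×10⁻³⁴)(2.998×10⁸)/(455×10⁻⁹) = 4.366×10⁻¹⁹ J.
Energy delivered: (0.243 mW)(3570 s) = 0.8675 J.
Photons incident: 0.8675 / 4.366×10⁻¹⁹ = 1.987×10¹⁸, i.e. 1.987×10¹⁸/6.022×10²³ = 3.300×10⁻⁶ mol.
Product: Φ × n_abs = 0.17 × 3.300×10⁻⁶ = 5.610×10⁻⁷ mol.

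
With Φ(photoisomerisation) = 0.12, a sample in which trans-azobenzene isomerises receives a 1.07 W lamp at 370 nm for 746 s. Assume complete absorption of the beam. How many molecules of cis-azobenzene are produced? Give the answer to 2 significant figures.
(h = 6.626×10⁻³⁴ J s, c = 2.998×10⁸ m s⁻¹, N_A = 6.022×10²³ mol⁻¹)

1.8×10²⁰ molecules

Photon energy at 370 nm: hc/λ = (6.626×10⁻³⁴)(2.998×10⁸)/(370×10⁻⁹) = 5.369×10⁻¹⁹ J.
Energy delivered: (1.07 W)(746 s) = 798.2 J.
Photons incident: 798.2 / 5.369×10⁻¹⁹ = 1.487×10²¹, i.e. 1.487×10²¹/6.022×10²³ = 0.002469 mol.
Product: Φ × n_abs = 0.12 × 0.002469 = 2.963×10⁻⁴ mol.
As a count: 2.963×10⁻⁴ × 6.022×10²³ = 1.8×10²⁰.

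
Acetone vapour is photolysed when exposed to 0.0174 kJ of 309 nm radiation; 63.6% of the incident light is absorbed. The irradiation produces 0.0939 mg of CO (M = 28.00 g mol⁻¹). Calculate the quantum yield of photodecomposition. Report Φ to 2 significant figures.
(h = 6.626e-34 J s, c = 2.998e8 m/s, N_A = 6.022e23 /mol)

Product: 0.0939 mg / 28.00 g mol⁻¹ = 3.354e-6 mol.
Photon energy at 309 nm: hc/λ = (6.626e-34)(2.998e8)/(309e-9) = 6.429e-19 J.
Incident energy: 0.0174 kJ = 17.4 J.
Photons incident: 17.4 / 6.429e-19 = 2.706e19, i.e. 2.706e19/6.022e23 = 4.494e-5 mol.
Photons absorbed: 0.636 × 4.494e-5 = 2.858e-5 mol.
Φ = 3.354e-6 mol / 2.858e-5 mol photons = 0.12.

Φ = 0.12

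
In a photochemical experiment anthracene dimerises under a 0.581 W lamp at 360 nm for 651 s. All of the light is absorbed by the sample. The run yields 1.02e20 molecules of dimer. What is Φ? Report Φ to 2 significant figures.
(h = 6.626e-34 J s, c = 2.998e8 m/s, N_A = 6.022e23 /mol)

Φ = 0.15

Product: 1.02e20 / 6.022e23 = 1.694e-4 mol.
Photon energy at 360 nm: hc/λ = (6.626e-34)(2.998e8)/(360e-9) = 5.518e-19 J.
Energy delivered: (0.581 W)(651 s) = 378.2 J.
Photons incident: 378.2 / 5.518e-19 = 6.854e20, i.e. 6.854e20/6.022e23 = 0.001138 mol.
Φ = 1.694e-4 mol / 0.001138 mol photons = 0.15.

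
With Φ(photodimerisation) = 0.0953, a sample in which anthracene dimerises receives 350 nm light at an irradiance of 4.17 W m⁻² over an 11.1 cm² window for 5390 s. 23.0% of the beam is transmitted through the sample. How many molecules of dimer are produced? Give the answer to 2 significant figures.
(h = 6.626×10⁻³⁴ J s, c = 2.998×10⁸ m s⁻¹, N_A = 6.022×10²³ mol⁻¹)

Photon energy at 350 nm: hc/λ = (6.626×10⁻³⁴)(2.998×10⁸)/(350×10⁻⁹) = 5.676×10⁻¹⁹ J.
Energy delivered: (4.17 W m⁻²)(11.1×10⁻⁴ m²)(5390 s) = 24.95 J.
Photons incident: 24.95 / 5.676×10⁻¹⁹ = 4.396×10¹⁹, i.e. 4.396×10¹⁹/6.022×10²³ = 7.300×10⁻⁵ mol.
Fraction absorbed: 1 − 23.0/100 = 0.7700.
Photons absorbed: 0.7700 × 7.300×10⁻⁵ = 5.621×10⁻⁵ mol.
Product: Φ × n_abs = 0.0953 × 5.621×10⁻⁵ = 5.357×10⁻⁶ mol.
As a count: 5.357×10⁻⁶ × 6.022×10²³ = 3.2×10¹⁸.

3.2×10¹⁸ molecules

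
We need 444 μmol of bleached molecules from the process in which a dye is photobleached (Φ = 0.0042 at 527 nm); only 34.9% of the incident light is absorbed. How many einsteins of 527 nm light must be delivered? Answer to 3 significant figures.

0.303 einstein

Product: 444 μmol = 4.44×10⁻⁴ mol.
Photons that must be absorbed: 4.44×10⁻⁴ / 0.0042 = 0.1057 mol.
Incident photons needed: 0.1057 / 0.349 = 0.3029 mol.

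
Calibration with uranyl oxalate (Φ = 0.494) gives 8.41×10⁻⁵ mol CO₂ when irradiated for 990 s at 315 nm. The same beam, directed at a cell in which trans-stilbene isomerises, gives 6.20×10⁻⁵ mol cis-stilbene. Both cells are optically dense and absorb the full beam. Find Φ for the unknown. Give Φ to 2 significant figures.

Photons absorbed by the actinometer: 8.41×10⁻⁵ / 0.494 = 1.702×10⁻⁴ mol.
Φ(unknown) = 6.20×10⁻⁵ / 1.702×10⁻⁴ = 0.36.

Φ = 0.36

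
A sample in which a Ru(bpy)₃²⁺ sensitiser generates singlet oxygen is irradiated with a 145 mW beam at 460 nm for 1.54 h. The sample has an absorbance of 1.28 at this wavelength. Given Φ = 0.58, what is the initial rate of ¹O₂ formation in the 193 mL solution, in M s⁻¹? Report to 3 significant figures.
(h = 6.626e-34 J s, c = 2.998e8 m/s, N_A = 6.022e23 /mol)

Photon energy at 460 nm: hc/λ = (6.626e-34)(2.998e8)/(460e-9) = 4.318e-19 J.
Energy delivered: (145 mW)(5544 s) = 803.9 J.
Photons incident: 803.9 / 4.318e-19 = 1.862e21, i.e. 1.862e21/6.022e23 = 0.003092 mol.
Fraction absorbed: 1 − 10^(−1.28) = 0.9475.
Photons absorbed: 0.9475 × 0.003092 = 0.002930 mol.
Product formed: 0.58 × 0.002930 = 0.001699 mol.
Rate: 0.001699 mol / (5544 s × 0.193 L) = 1.59e-6 M s⁻¹.

1.59e-6 M s⁻¹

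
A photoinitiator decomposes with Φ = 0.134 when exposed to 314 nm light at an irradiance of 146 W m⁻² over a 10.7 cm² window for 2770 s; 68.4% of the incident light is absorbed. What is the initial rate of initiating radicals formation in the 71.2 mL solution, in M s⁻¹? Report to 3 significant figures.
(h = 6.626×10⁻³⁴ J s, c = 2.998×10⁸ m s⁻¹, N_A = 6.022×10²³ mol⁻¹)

Photon energy at 314 nm: hc/λ = (6.626×10⁻³⁴)(2.998×10⁸)/(314×10⁻⁹) = 6.326×10⁻¹⁹ J.
Energy delivered: (146 W m⁻²)(10.7×10⁻⁴ m²)(2770 s) = 432.7 J.
Photons incident: 432.7 / 6.326×10⁻¹⁹ = 6.840×10²⁰, i.e. 6.840×10²⁰/6.022×10²³ = 0.001136 mol.
Photons absorbed: 0.684 × 0.001136 = 7.770×10⁻⁴ mol.
Product formed: 0.134 × 7.770×10⁻⁴ = 1.041×10⁻⁴ mol.
Rate: 1.041×10⁻⁴ mol / (2770 s × 0.0712 L) = 5.28×10⁻⁷ M s⁻¹.

5.28×10⁻⁷ M s⁻¹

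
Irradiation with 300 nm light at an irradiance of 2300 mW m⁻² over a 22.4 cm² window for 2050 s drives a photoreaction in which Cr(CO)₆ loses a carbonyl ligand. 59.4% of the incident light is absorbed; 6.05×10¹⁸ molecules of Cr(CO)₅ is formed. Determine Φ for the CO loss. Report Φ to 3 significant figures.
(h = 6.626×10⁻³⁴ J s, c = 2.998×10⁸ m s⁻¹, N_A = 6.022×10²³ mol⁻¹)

Φ = 0.639

Product: 6.05×10¹⁸ / 6.022×10²³ = 1.005×10⁻⁵ mol.
Photon energy at 300 nm: hc/λ = (6.626×10⁻³⁴)(2.998×10⁸)/(300×10⁻⁹) = 6.622×10⁻¹⁹ J.
Energy delivered: (2300 mW m⁻²)(22.4×10⁻⁴ m²)(2050 s) = 10.56 J.
Photons incident: 10.56 / 6.622×10⁻¹⁹ = 1.595×10¹⁹, i.e. 1.595×10¹⁹/6.022×10²³ = 2.649×10⁻⁵ mol.
Photons absorbed: 0.594 × 2.649×10⁻⁵ = 1.574×10⁻⁵ mol.
Φ = 1.005×10⁻⁵ mol / 1.574×10⁻⁵ mol photons = 0.639.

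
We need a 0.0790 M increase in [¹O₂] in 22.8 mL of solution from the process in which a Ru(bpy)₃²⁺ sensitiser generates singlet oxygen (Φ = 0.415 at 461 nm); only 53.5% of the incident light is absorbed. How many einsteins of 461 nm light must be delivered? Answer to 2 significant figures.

0.0081 einstein

Product: (0.0790 M)(0.0228 L) = 0.001801 mol.
Photons that must be absorbed: 0.001801 / 0.415 = 0.004340 mol.
Incident photons needed: 0.004340 / 0.535 = 0.008112 mol.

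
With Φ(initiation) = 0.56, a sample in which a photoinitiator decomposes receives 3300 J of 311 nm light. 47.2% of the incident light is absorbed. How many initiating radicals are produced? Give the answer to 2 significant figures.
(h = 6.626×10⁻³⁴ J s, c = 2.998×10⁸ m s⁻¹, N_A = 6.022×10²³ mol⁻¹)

Photon energy at 311 nm: hc/λ = (6.626×10⁻³⁴)(2.998×10⁸)/(311×10⁻⁹) = 6.387×10⁻¹⁹ J.
Photons incident: 3300 / 6.387×10⁻¹⁹ = 5.167×10²¹, i.e. 5.167×10²¹/6.022×10²³ = 0.008580 mol.
Photons absorbed: 0.472 × 0.008580 = 0.004050 mol.
Product: Φ × n_abs = 0.56 × 0.004050 = 0.002268 mol.
As a count: 0.002268 × 6.022×10²³ = 1.4×10²¹.

1.4×10²¹ initiating radicals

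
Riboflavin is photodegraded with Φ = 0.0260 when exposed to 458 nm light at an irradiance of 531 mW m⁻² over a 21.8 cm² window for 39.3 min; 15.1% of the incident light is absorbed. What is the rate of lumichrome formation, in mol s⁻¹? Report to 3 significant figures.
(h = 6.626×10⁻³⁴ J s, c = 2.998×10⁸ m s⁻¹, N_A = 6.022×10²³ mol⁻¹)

Photon energy at 458 nm: hc/λ = (6.626×10⁻³⁴)(2.998×10⁸)/(458×10⁻⁹) = 4.337×10⁻¹⁹ J.
Energy delivered: (531 mW m⁻²)(21.8×10⁻⁴ m²)(2358 s) = 2.730 J.
Photons incident: 2.730 / 4.337×10⁻¹⁹ = 6.295×10¹⁸, i.e. 6.295×10¹⁸/6.022×10²³ = 1.045×10⁻⁵ mol.
Photons absorbed: 0.151 × 1.045×10⁻⁵ = 1.578×10⁻⁶ mol.
Product formed: 0.0260 × 1.578×10⁻⁶ = 4.103×10⁻⁸ mol.
Rate: 4.103×10⁻⁸ / 2358 s = 1.74×10⁻¹¹ mol s⁻¹.

1.74×10⁻¹¹ mol s⁻¹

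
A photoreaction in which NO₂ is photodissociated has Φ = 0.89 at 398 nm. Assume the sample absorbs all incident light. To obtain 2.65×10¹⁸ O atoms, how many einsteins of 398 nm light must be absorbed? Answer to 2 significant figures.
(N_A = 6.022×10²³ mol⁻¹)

4.9×10⁻⁶ einstein

Product: 2.65×10¹⁸ / 6.022×10²³ = 4.401×10⁻⁶ mol.
Photons that must be absorbed: 4.401×10⁻⁶ / 0.89 = 4.945×10⁻⁶ mol.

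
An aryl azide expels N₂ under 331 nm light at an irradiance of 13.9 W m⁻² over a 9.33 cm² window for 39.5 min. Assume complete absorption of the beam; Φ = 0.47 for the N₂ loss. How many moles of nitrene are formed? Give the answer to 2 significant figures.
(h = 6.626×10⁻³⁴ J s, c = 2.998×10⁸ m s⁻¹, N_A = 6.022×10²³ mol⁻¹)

Photon energy at 331 nm: hc/λ = (6.626×10⁻³⁴)(2.998×10⁸)/(331×10⁻⁹) = 6.001×10⁻¹⁹ J.
Energy delivered: (13.9 W m⁻²)(9.33×10⁻⁴ m²)(2370 s) = 30.74 J.
Photons incident: 30.74 / 6.001×10⁻¹⁹ = 5.122×10¹⁹, i.e. 5.122×10¹⁹/6.022×10²³ = 8.505×10⁻⁵ mol.
Product: Φ × n_abs = 0.47 × 8.505×10⁻⁵ = 3.997×10⁻⁵ mol.

4.0×10⁻⁵ mol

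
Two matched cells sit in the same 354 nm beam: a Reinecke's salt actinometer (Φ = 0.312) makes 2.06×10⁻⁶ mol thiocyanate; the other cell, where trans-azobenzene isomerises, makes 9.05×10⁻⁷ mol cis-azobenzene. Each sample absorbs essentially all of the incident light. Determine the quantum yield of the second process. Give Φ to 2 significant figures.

Φ = 0.14

Photons absorbed by the actinometer: 2.06×10⁻⁶ / 0.312 = 6.603×10⁻⁶ mol.
Φ(unknown) = 9.05×10⁻⁷ / 6.603×10⁻⁶ = 0.14.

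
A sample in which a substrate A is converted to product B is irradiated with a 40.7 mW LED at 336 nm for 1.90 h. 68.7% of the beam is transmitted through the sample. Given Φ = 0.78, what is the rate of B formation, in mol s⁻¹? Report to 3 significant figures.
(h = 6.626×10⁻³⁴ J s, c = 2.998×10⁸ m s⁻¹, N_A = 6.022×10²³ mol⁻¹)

Photon energy at 336 nm: hc/λ = (6.626×10⁻³⁴)(2.998×10⁸)/(336×10⁻⁹) = 5.912×10⁻¹⁹ J.
Energy delivered: (40.7 mW)(6840 s) = 278.4 J.
Photons incident: 278.4 / 5.912×10⁻¹⁹ = 4.709×10²⁰, i.e. 4.709×10²⁰/6.022×10²³ = 7.820×10⁻⁴ mol.
Fraction absorbed: 1 − 68.7/100 = 0.3130.
Photons absorbed: 0.3130 × 7.820×10⁻⁴ = 2.448×10⁻⁴ mol.
Product formed: 0.78 × 2.448×10⁻⁴ = 1.909×10⁻⁴ mol.
Rate: 1.909×10⁻⁴ / 6840 s = 2.79×10⁻⁸ mol s⁻¹.

2.79×10⁻⁸ mol s⁻¹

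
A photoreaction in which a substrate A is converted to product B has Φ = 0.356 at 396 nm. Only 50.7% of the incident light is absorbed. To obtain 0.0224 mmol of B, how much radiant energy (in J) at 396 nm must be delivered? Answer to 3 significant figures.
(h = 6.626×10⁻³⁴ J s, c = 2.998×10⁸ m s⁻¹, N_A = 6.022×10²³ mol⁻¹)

Product: 0.0224 mmol = 2.24×10⁻⁵ mol.
Photons that must be absorbed: 2.24×10⁻⁵ / 0.356 = 6.292×10⁻⁵ mol.
Incident photons needed: 6.292×10⁻⁵ / 0.507 = 1.241×10⁻⁴ mol.
Photon energy: hc/λ = 5.016×10⁻¹⁹ J; per mole, 3.021×10⁵ J mol⁻¹.
Energy required: 1.241×10⁻⁴ × 3.021×10⁵ = 37.5 J.

37.5 J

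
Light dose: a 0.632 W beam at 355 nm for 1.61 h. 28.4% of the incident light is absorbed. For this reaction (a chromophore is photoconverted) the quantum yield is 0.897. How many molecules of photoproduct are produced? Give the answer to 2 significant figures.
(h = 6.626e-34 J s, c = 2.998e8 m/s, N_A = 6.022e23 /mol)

1.7e21 molecules

Photon energy at 355 nm: hc/λ = (6.626e-34)(2.998e8)/(355e-9) = 5.596e-19 J.
Energy delivered: (0.632 W)(5796 s) = 3663 J.
Photons incident: 3663 / 5.596e-19 = 6.546e21, i.e. 6.546e21/6.022e23 = 0.01087 mol.
Photons absorbed: 0.284 × 0.01087 = 0.003087 mol.
Product: Φ × n_abs = 0.897 × 0.003087 = 0.002769 mol.
As a count: 0.002769 × 6.022e23 = 1.7e21.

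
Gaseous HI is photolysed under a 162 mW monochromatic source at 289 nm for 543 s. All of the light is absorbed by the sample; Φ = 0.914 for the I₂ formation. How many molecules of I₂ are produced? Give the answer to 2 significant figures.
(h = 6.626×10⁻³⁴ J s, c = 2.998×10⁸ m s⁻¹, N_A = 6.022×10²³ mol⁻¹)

1.2×10²⁰ molecules

Photon energy at 289 nm: hc/λ = (6.626×10⁻³⁴)(2.998×10⁸)/(289×10⁻⁹) = 6.874×10⁻¹⁹ J.
Energy delivered: (162 mW)(543 s) = 87.97 J.
Photons incident: 87.97 / 6.874×10⁻¹⁹ = 1.280×10²⁰, i.e. 1.280×10²⁰/6.022×10²³ = 2.126×10⁻⁴ mol.
Product: Φ × n_abs = 0.914 × 2.126×10⁻⁴ = 1.943×10⁻⁴ mol.
As a count: 1.943×10⁻⁴ × 6.022×10²³ = 1.2×10²⁰.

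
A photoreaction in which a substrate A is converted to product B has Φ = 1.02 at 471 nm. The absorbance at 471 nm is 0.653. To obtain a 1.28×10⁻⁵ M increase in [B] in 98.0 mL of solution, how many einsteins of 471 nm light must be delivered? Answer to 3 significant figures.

Product: (1.28×10⁻⁵ M)(0.098 L) = 1.254×10⁻⁶ mol.
Photons that must be absorbed: 1.254×10⁻⁶ / 1.02 = 1.229×10⁻⁶ mol.
Fraction absorbed: 1 − 10^(−0.653) = 0.7777.
Incident photons needed: 1.229×10⁻⁶ / 0.7777 = 1.580×10⁻⁶ mol.

1.58×10⁻⁶ einstein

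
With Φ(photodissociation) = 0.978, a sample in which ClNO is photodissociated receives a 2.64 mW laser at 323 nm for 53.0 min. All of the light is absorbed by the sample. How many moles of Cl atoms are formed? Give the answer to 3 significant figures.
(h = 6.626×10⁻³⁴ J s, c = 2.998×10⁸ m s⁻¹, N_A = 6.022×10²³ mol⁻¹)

2.22×10⁻⁵ mol

Photon energy at 323 nm: hc/λ = (6.626×10⁻³⁴)(2.998×10⁸)/(323×10⁻⁹) = 6.150×10⁻¹⁹ J.
Energy delivered: (2.64 mW)(3180 s) = 8.395 J.
Photons incident: 8.395 / 6.150×10⁻¹⁹ = 1.365×10¹⁹, i.e. 1.365×10¹⁹/6.022×10²³ = 2.267×10⁻⁵ mol.
Product: Φ × n_abs = 0.978 × 2.267×10⁻⁵ = 2.217×10⁻⁵ mol.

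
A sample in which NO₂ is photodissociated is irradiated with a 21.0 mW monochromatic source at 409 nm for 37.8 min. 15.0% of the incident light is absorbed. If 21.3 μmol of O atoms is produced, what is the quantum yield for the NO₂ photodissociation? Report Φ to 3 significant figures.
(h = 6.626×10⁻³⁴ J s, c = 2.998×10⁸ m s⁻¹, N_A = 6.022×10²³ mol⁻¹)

Φ = 0.872

Product: 21.3 μmol = 2.13×10⁻⁵ mol.
Photon energy at 409 nm: hc/λ = (6.626×10⁻³⁴)(2.998×10⁸)/(409×10⁻⁹) = 4.857×10⁻¹⁹ J.
Energy delivered: (21.0 mW)(2268 s) = 47.63 J.
Photons incident: 47.63 / 4.857×10⁻¹⁹ = 9.806×10¹⁹, i.e. 9.806×10¹⁹/6.022×10²³ = 1.628×10⁻⁴ mol.
Photons absorbed: 0.150 × 1.628×10⁻⁴ = 2.442×10⁻⁵ mol.
Φ = 2.13×10⁻⁵ mol / 2.442×10⁻⁵ mol photons = 0.872.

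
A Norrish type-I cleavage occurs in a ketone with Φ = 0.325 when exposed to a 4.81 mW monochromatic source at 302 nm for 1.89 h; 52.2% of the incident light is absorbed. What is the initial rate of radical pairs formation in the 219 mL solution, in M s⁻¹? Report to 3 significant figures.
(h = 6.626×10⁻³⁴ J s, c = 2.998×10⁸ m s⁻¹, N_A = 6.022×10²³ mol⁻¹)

9.41×10⁻⁹ M s⁻¹

Photon energy at 302 nm: hc/λ = (6.626×10⁻³⁴)(2.998×10⁸)/(302×10⁻⁹) = 6.578×10⁻¹⁹ J.
Energy delivered: (4.81 mW)(6804 s) = 32.73 J.
Photons incident: 32.73 / 6.578×10⁻¹⁹ = 4.976×10¹⁹, i.e. 4.976×10¹⁹/6.022×10²³ = 8.263×10⁻⁵ mol.
Photons absorbed: 0.522 × 8.263×10⁻⁵ = 4.313×10⁻⁵ mol.
Product formed: 0.325 × 4.313×10⁻⁵ = 1.402×10⁻⁵ mol.
Rate: 1.402×10⁻⁵ mol / (6804 s × 0.219 L) = 9.41×10⁻⁹ M s⁻¹.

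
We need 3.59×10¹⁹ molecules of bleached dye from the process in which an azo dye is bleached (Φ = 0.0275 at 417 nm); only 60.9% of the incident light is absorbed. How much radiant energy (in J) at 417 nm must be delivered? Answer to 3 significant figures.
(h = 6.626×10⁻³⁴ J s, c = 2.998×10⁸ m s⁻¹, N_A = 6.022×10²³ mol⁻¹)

1020 J

Product: 3.59×10¹⁹ / 6.022×10²³ = 5.961×10⁻⁵ mol.
Photons that must be absorbed: 5.961×10⁻⁵ / 0.0275 = 0.002168 mol.
Incident photons needed: 0.002168 / 0.609 = 0.003560 mol.
Photon energy: hc/λ = 4.764×10⁻¹⁹ J; per mole, 2.869×10⁵ J mol⁻¹.
Energy required: 0.003560 × 2.869×10⁵ = 1020 J.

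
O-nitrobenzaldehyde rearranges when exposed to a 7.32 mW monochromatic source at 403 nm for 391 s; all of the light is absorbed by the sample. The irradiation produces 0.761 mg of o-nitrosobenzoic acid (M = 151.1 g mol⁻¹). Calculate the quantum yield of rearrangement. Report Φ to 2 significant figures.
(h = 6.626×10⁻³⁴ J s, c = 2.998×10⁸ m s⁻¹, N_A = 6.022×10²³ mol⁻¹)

Φ = 0.52

Product: 0.761 mg / 151.1 g mol⁻¹ = 5.036×10⁻⁶ mol.
Photon energy at 403 nm: hc/λ = (6.626×10⁻³⁴)(2.998×10⁸)/(403×10⁻⁹) = 4.929×10⁻¹⁹ J.
Energy delivered: (7.32 mW)(391 s) = 2.862 J.
Photons incident: 2.862 / 4.929×10⁻¹⁹ = 5.806×10¹⁸, i.e. 5.806×10¹⁸/6.022×10²³ = 9.641×10⁻⁶ mol.
Φ = 5.036×10⁻⁶ mol / 9.641×10⁻⁶ mol photons = 0.52.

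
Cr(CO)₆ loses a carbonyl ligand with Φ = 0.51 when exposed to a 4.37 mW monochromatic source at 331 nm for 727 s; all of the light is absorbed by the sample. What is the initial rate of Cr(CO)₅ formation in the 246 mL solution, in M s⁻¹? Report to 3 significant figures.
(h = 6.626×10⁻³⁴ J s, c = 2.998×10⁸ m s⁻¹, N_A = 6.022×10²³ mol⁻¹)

2.51×10⁻⁸ M s⁻¹

Photon energy at 331 nm: hc/λ = (6.626×10⁻³⁴)(2.998×10⁸)/(331×10⁻⁹) = 6.001×10⁻¹⁹ J.
Energy delivered: (4.37 mW)(727 s) = 3.177 J.
Photons incident: 3.177 / 6.001×10⁻¹⁹ = 5.294×10¹⁸, i.e. 5.294×10¹⁸/6.022×10²³ = 8.791×10⁻⁶ mol.
Product formed: 0.51 × 8.791×10⁻⁶ = 4.483×10⁻⁶ mol.
Rate: 4.483×10⁻⁶ mol / (727 s × 0.246 L) = 2.51×10⁻⁸ M s⁻¹.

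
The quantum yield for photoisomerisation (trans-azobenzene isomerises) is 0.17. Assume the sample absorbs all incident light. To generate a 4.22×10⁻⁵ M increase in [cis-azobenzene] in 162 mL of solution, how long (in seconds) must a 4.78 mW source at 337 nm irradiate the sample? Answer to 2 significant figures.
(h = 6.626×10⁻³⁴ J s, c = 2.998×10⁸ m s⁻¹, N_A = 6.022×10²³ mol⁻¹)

Product: (4.22×10⁻⁵ M)(0.162 L) = 6.836×10⁻⁶ mol.
Photons that must be absorbed: 6.836×10⁻⁶ / 0.17 = 4.021×10⁻⁵ mol.
Photon energy: hc/λ = 5.895×10⁻¹⁹ J; per mole, 3.550×10⁵ J mol⁻¹.
Energy required: 4.021×10⁻⁵ × 3.550×10⁵ = 14.27 J.
Time: 14.27 J / 0.00478 W = 3000 s.

t ≈ 3000 s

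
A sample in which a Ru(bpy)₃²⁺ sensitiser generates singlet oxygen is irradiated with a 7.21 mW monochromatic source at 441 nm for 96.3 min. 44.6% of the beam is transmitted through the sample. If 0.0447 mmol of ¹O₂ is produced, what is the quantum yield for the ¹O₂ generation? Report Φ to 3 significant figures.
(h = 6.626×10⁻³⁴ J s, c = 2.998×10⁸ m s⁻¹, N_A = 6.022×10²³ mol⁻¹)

Product: 0.0447 mmol = 4.47×10⁻⁵ mol.
Photon energy at 441 nm: hc/λ = (6.626×10⁻³⁴)(2.998×10⁸)/(441×10⁻⁹) = 4.504×10⁻¹⁹ J.
Energy delivered: (7.21 mW)(5778 s) = 41.66 J.
Photons incident: 41.66 / 4.504×10⁻¹⁹ = 9.250×10¹⁹, i.e. 9.250×10¹⁹/6.022×10²³ = 1.536×10⁻⁴ mol.
Fraction absorbed: 1 − 44.6/100 = 0.5540.
Photons absorbed: 0.5540 × 1.536×10⁻⁴ = 8.509×10⁻⁵ mol.
Φ = 4.47×10⁻⁵ mol / 8.509×10⁻⁵ mol photons = 0.525.

Φ = 0.525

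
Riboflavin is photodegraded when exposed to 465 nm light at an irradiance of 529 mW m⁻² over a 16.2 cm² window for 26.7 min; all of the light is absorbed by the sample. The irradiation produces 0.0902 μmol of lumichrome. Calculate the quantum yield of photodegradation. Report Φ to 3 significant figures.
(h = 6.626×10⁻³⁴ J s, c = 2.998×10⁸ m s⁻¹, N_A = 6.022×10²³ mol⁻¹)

Φ = 0.0169

Product: 0.0902 μmol = 9.02×10⁻⁸ mol.
Photon energy at 465 nm: hc/λ = (6.626×10⁻³⁴)(2.998×10⁸)/(465×10⁻⁹) = 4.272×10⁻¹⁹ J.
Energy delivered: (529 mW m⁻²)(16.2×10⁻⁴ m²)(1602 s) = 1.373 J.
Photons incident: 1.373 / 4.272×10⁻¹⁹ = 3.214×10¹⁸, i.e. 3.214×10¹⁸/6.022×10²³ = 5.337×10⁻⁶ mol.
Φ = 9.02×10⁻⁸ mol / 5.337×10⁻⁶ mol photons = 0.0169.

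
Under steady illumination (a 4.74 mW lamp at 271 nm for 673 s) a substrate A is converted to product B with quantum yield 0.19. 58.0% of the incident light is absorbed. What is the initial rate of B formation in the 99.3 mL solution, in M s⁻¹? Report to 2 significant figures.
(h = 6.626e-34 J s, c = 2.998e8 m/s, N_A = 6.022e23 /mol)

1.2e-8 M s⁻¹

Photon energy at 271 nm: hc/λ = (6.626e-34)(2.998e8)/(271e-9) = 7.330e-19 J.
Energy delivered: (4.74 mW)(673 s) = 3.190 J.
Photons incident: 3.190 / 7.330e-19 = 4.352e18, i.e. 4.352e18/6.022e23 = 7.227e-6 mol.
Photons absorbed: 0.580 × 7.227e-6 = 4.192e-6 mol.
Product formed: 0.19 × 4.192e-6 = 7.965e-7 mol.
Rate: 7.965e-7 mol / (673 s × 0.0993 L) = 1.2e-8 M s⁻¹.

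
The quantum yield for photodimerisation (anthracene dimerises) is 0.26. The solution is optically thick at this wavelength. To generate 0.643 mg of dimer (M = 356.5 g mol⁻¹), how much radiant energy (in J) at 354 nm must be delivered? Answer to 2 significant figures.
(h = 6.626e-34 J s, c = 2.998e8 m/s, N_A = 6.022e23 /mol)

Product: 0.643 mg / 356.5 g mol⁻¹ = 1.804e-6 mol.
Photons that must be absorbed: 1.804e-6 / 0.26 = 6.938e-6 mol.
Photon energy: hc/λ = 5.612e-19 J; per mole, 3.380e5 J mol⁻¹.
Energy required: 6.938e-6 × 3.380e5 = 2.3 J.

2.3 J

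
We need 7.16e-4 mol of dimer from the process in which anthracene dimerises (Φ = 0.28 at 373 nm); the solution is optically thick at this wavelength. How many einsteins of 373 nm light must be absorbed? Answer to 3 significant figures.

Photons that must be absorbed: 7.16e-4 / 0.28 = 0.002557 mol.

0.00256 einstein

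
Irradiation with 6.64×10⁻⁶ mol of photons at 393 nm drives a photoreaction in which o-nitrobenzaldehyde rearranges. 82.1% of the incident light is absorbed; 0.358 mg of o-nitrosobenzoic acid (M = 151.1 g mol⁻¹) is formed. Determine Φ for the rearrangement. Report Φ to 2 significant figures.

Φ = 0.43

Product: 0.358 mg / 151.1 g mol⁻¹ = 2.369×10⁻⁶ mol.
Photons absorbed: 0.821 × 6.64×10⁻⁶ = 5.451×10⁻⁶ mol.
Φ = 2.369×10⁻⁶ mol / 5.451×10⁻⁶ mol photons = 0.43.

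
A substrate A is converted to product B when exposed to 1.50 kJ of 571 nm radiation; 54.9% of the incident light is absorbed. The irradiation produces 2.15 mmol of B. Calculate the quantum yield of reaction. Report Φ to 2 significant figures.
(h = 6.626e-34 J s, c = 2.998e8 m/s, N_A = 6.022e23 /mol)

Product: 2.15 mmol = 0.00215 mol.
Photon energy at 571 nm: hc/λ = (6.626e-34)(2.998e8)/(571e-9) = 3.479e-19 J.
Incident energy: 1.50 kJ = 1500 J.
Photons incident: 1500 / 3.479e-19 = 4.312e21, i.e. 4.312e21/6.022e23 = 0.007160 mol.
Photons absorbed: 0.549 × 0.007160 = 0.003931 mol.
Φ = 0.00215 mol / 0.003931 mol photons = 0.55.

Φ = 0.55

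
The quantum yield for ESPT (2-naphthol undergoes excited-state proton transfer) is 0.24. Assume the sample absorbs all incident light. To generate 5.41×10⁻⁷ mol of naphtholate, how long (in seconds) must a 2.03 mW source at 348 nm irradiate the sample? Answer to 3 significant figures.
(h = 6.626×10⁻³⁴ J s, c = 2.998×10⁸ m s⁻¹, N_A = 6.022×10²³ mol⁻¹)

Photons that must be absorbed: 5.41×10⁻⁷ / 0.24 = 2.254×10⁻⁶ mol.
Photon energy: hc/λ = 5.708×10⁻¹⁹ J; per mole, 3.437×10⁵ J mol⁻¹.
Energy required: 2.254×10⁻⁶ × 3.437×10⁵ = 0.7747 J.
Time: 0.7747 J / 0.00203 W = 382 s.

t ≈ 382 s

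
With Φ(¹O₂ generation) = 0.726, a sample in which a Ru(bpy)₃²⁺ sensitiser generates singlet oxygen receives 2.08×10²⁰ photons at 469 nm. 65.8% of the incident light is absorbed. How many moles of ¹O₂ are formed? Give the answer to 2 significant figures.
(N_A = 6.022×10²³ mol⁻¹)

Moles of photons: 2.08×10²⁰ / 6.022×10²³ = 3.454×10⁻⁴ mol.
Photons absorbed: 0.658 × 3.454×10⁻⁴ = 2.273×10⁻⁴ mol.
Product: Φ × n_abs = 0.726 × 2.273×10⁻⁴ = 1.650×10⁻⁴ mol.

1.7×10⁻⁴ mol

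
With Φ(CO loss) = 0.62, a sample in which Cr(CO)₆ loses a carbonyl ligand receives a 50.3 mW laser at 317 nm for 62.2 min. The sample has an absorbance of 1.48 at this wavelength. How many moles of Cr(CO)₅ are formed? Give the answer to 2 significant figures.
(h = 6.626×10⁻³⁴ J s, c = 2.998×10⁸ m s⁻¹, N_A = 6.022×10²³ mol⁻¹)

3.0×10⁻⁴ mol

Photon energy at 317 nm: hc/λ = (6.626×10⁻³⁴)(2.998×10⁸)/(317×10⁻⁹) = 6.266×10⁻¹⁹ J.
Energy delivered: (50.3 mW)(3732 s) = 187.7 J.
Photons incident: 187.7 / 6.266×10⁻¹⁹ = 2.996×10²⁰, i.e. 2.996×10²⁰/6.022×10²³ = 4.975×10⁻⁴ mol.
Fraction absorbed: 1 − 10^(−1.48) = 0.9669.
Photons absorbed: 0.9669 × 4.975×10⁻⁴ = 4.810×10⁻⁴ mol.
Product: Φ × n_abs = 0.62 × 4.810×10⁻⁴ = 2.982×10⁻⁴ mol.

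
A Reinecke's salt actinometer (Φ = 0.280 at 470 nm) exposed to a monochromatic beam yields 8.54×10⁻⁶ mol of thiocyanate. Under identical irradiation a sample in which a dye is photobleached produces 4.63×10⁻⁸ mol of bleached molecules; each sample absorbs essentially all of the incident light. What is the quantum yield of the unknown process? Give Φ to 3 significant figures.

Φ = 0.00152

Photons absorbed by the actinometer: 8.54×10⁻⁶ / 0.280 = 3.050×10⁻⁵ mol.
Φ(unknown) = 4.63×10⁻⁸ / 3.050×10⁻⁵ = 0.00152.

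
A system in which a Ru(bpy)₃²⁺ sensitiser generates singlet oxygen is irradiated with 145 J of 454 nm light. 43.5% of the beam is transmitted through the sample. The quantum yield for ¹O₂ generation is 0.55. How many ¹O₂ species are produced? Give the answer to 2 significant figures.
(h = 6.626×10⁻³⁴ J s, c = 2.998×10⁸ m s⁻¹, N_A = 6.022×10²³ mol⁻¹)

1.0×10²⁰ species

Photon energy at 454 nm: hc/λ = (6.626×10⁻³⁴)(2.998×10⁸)/(454×10⁻⁹) = 4.375×10⁻¹⁹ J.
Photons incident: 145 / 4.375×10⁻¹⁹ = 3.314×10²⁰, i.e. 3.314×10²⁰/6.022×10²³ = 5.503×10⁻⁴ mol.
Fraction absorbed: 1 − 43.5/100 = 0.5650.
Photons absorbed: 0.5650 × 5.503×10⁻⁴ = 3.109×10⁻⁴ mol.
Product: Φ × n_abs = 0.55 × 3.109×10⁻⁴ = 1.710×10⁻⁴ mol.
As a count: 1.710×10⁻⁴ × 6.022×10²³ = 1.0×10²⁰.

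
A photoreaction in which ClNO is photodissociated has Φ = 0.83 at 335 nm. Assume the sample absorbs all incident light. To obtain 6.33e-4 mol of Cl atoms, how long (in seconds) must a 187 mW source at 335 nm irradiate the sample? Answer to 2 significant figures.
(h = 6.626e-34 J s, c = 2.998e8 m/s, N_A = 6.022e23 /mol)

t ≈ 1500 s

Photons that must be absorbed: 6.33e-4 / 0.83 = 7.627e-4 mol.
Photon energy: hc/λ = 5.930e-19 J; per mole, 3.571e5 J mol⁻¹.
Energy required: 7.627e-4 × 3.571e5 = 272.4 J.
Time: 272.4 J / 0.187 W = 1500 s.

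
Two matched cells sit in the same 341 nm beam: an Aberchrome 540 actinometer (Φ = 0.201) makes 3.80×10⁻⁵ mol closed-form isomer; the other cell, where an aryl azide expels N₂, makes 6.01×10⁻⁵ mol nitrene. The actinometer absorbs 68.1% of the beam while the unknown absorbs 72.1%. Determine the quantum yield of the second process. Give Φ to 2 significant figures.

Φ = 0.30

Photons absorbed by the actinometer: 3.80×10⁻⁵ / 0.201 = 1.891×10⁻⁴ mol.
Incident flux: 1.891×10⁻⁴ / 0.681 = 2.777×10⁻⁴ einstein.
Absorbed by unknown: 0.721 × 2.777×10⁻⁴ = 2.002×10⁻⁴ mol.
Φ(unknown) = 6.01×10⁻⁵ / 2.002×10⁻⁴ = 0.30.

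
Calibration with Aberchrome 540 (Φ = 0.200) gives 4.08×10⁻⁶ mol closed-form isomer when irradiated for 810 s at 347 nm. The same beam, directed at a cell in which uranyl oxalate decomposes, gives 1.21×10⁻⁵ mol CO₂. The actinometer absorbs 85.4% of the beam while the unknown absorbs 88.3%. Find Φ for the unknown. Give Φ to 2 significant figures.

Φ = 0.57

Photons absorbed by the actinometer: 4.08×10⁻⁶ / 0.200 = 2.040×10⁻⁵ mol.
Incident flux: 2.040×10⁻⁵ / 0.854 = 2.389×10⁻⁵ einstein.
Absorbed by unknown: 0.883 × 2.389×10⁻⁵ = 2.109×10⁻⁵ mol.
Φ(unknown) = 1.21×10⁻⁵ / 2.109×10⁻⁵ = 0.57.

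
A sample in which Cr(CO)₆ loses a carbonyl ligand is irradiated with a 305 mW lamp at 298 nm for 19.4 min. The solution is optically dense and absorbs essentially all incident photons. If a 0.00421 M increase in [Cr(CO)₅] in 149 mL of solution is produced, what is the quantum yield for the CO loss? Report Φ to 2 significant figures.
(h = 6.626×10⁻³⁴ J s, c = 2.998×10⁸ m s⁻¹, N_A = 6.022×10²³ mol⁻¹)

Product: (0.00421 M)(0.149 L) = 6.273×10⁻⁴ mol.
Photon energy at 298 nm: hc/λ = (6.626×10⁻³⁴)(2.998×10⁸)/(298×10⁻⁹) = 6.666×10⁻¹⁹ J.
Energy delivered: (305 mW)(1164 s) = 355.0 J.
Photons incident: 355.0 / 6.666×10⁻¹⁹ = 5.326×10²⁰, i.e. 5.326×10²⁰/6.022×10²³ = 8.844×10⁻⁴ mol.
Φ = 6.273×10⁻⁴ mol / 8.844×10⁻⁴ mol photons = 0.71.

Φ = 0.71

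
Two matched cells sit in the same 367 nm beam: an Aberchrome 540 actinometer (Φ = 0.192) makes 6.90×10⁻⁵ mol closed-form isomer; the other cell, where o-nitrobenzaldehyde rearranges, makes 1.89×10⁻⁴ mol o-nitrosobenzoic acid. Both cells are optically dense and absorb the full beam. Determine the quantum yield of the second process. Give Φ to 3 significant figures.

Photons absorbed by the actinometer: 6.90×10⁻⁵ / 0.192 = 3.594×10⁻⁴ mol.
Φ(unknown) = 1.89×10⁻⁴ / 3.594×10⁻⁴ = 0.526.

Φ = 0.526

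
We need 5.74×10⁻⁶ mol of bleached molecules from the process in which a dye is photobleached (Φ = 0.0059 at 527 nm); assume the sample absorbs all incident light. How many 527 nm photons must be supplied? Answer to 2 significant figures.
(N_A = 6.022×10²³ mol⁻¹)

Photons that must be absorbed: 5.74×10⁻⁶ / 0.0059 = 9.729×10⁻⁴ mol.
Photon count: 9.729×10⁻⁴ × 6.022×10²³ = 5.9×10²⁰.

5.9×10²⁰ photons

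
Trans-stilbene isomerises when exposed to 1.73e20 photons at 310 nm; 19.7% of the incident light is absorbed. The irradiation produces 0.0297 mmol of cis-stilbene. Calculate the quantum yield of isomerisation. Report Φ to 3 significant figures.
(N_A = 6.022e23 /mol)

Φ = 0.525

Product: 0.0297 mmol = 2.97e-5 mol.
Moles of photons: 1.73e20 / 6.022e23 = 2.873e-4 mol.
Photons absorbed: 0.197 × 2.873e-4 = 5.660e-5 mol.
Φ = 2.97e-5 mol / 5.660e-5 mol photons = 0.525.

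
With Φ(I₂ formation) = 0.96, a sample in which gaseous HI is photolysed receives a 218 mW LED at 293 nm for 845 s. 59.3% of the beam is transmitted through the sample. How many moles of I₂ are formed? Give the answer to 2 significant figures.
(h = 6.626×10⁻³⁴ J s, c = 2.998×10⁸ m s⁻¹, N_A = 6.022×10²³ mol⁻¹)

Photon energy at 293 nm: hc/λ = (6.626×10⁻³⁴)(2.998×10⁸)/(293×10⁻⁹) = 6.780×10⁻¹⁹ J.
Energy delivered: (218 mW)(845 s) = 184.2 J.
Photons incident: 184.2 / 6.780×10⁻¹⁹ = 2.717×10²⁰, i.e. 2.717×10²⁰/6.022×10²³ = 4.512×10⁻⁴ mol.
Fraction absorbed: 1 − 59.3/100 = 0.4070.
Photons absorbed: 0.4070 × 4.512×10⁻⁴ = 1.836×10⁻⁴ mol.
Product: Φ × n_abs = 0.96 × 1.836×10⁻⁴ = 1.763×10⁻⁴ mol.

1.8×10⁻⁴ mol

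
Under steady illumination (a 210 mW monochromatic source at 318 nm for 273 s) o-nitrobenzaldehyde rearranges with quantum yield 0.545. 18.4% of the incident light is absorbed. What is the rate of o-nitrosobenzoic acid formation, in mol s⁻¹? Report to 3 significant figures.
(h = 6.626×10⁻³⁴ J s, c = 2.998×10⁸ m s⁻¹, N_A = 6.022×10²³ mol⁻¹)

Photon energy at 318 nm: hc/λ = (6.626×10⁻³⁴)(2.998×10⁸)/(318×10⁻⁹) = 6.247×10⁻¹⁹ J.
Energy delivered: (210 mW)(273 s) = 57.33 J.
Photons incident: 57.33 / 6.247×10⁻¹⁹ = 9.177×10¹⁹, i.e. 9.177×10¹⁹/6.022×10²³ = 1.524×10⁻⁴ mol.
Photons absorbed: 0.184 × 1.524×10⁻⁴ = 2.804×10⁻⁵ mol.
Product formed: 0.545 × 2.804×10⁻⁵ = 1.528×10⁻⁵ mol.
Rate: 1.528×10⁻⁵ / 273 s = 5.60×10⁻⁸ mol s⁻¹.

5.60×10⁻⁸ mol s⁻¹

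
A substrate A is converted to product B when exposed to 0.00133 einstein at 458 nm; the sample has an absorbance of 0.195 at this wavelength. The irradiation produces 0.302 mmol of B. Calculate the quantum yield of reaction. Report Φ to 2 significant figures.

Product: 0.302 mmol = 3.02×10⁻⁴ mol.
Fraction absorbed: 1 − 10^(−0.195) = 0.3617.
Photons absorbed: 0.3617 × 0.00133 = 4.811×10⁻⁴ mol.
Φ = 3.02×10⁻⁴ mol / 4.811×10⁻⁴ mol photons = 0.63.

Φ = 0.63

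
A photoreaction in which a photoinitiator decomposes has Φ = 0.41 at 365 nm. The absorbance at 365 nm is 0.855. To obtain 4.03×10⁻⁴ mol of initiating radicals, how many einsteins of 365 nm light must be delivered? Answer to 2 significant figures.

Photons that must be absorbed: 4.03×10⁻⁴ / 0.41 = 9.829×10⁻⁴ mol.
Fraction absorbed: 1 − 10^(−0.855) = 0.8604.
Incident photons needed: 9.829×10⁻⁴ / 0.8604 = 0.001142 mol.

0.0011 einstein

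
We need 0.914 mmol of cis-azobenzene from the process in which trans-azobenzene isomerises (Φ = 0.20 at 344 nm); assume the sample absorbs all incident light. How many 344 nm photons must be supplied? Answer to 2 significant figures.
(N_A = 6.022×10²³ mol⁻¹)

2.8×10²¹ photons

Product: 0.914 mmol = 9.14×10⁻⁴ mol.
Photons that must be absorbed: 9.14×10⁻⁴ / 0.20 = 0.004570 mol.
Photon count: 0.004570 × 6.022×10²³ = 2.8×10²¹.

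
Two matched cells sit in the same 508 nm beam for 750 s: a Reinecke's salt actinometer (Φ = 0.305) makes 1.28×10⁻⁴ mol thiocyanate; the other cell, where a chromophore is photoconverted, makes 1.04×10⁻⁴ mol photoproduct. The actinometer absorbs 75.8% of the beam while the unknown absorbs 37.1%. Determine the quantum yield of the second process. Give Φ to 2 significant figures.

Photons absorbed by the actinometer: 1.28×10⁻⁴ / 0.305 = 4.197×10⁻⁴ mol.
Incident flux: 4.197×10⁻⁴ / 0.758 = 5.537×10⁻⁴ einstein.
Absorbed by unknown: 0.371 × 5.537×10⁻⁴ = 2.054×10⁻⁴ mol.
Φ(unknown) = 1.04×10⁻⁴ / 2.054×10⁻⁴ = 0.51.

Φ = 0.51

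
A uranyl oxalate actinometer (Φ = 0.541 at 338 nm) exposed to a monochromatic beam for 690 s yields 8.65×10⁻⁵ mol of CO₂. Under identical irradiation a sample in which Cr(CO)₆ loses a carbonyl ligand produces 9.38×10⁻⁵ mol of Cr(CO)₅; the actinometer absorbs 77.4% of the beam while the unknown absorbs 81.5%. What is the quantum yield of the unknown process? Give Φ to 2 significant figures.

Photons absorbed by the actinometer: 8.65×10⁻⁵ / 0.541 = 1.599×10⁻⁴ mol.
Incident flux: 1.599×10⁻⁴ / 0.774 = 2.066×10⁻⁴ einstein.
Absorbed by unknown: 0.815 × 2.066×10⁻⁴ = 1.684×10⁻⁴ mol.
Φ(unknown) = 9.38×10⁻⁵ / 1.684×10⁻⁴ = 0.56.

Φ = 0.56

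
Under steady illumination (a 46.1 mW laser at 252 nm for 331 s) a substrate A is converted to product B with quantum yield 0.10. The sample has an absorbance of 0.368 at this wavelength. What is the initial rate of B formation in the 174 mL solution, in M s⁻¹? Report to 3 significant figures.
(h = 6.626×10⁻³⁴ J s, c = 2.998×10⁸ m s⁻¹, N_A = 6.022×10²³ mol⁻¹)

3.19×10⁻⁸ M s⁻¹

Photon energy at 252 nm: hc/λ = (6.626×10⁻³⁴)(2.998×10⁸)/(252×10⁻⁹) = 7.883×10⁻¹⁹ J.
Energy delivered: (46.1 mW)(331 s) = 15.26 J.
Photons incident: 15.26 / 7.883×10⁻¹⁹ = 1.936×10¹⁹, i.e. 1.936×10¹⁹/6.022×10²³ = 3.215×10⁻⁵ mol.
Fraction absorbed: 1 − 10^(−0.368) = 0.5715.
Photons absorbed: 0.5715 × 3.215×10⁻⁵ = 1.837×10⁻⁵ mol.
Product formed: 0.10 × 1.837×10⁻⁵ = 1.837×10⁻⁶ mol.
Rate: 1.837×10⁻⁶ mol / (331 s × 0.174 L) = 3.19×10⁻⁸ M s⁻¹.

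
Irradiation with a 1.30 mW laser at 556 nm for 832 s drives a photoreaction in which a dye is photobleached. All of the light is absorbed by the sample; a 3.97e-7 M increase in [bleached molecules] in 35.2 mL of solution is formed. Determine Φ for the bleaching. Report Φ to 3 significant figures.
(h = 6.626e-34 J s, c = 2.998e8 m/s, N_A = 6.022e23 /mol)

Φ = 0.00278

Product: (3.97e-7 M)(0.0352 L) = 1.397e-8 mol.
Photon energy at 556 nm: hc/λ = (6.626e-34)(2.998e8)/(556e-9) = 3.573e-19 J.
Energy delivered: (1.30 mW)(832 s) = 1.082 J.
Photons incident: 1.082 / 3.573e-19 = 3.028e18, i.e. 3.028e18/6.022e23 = 5.028e-6 mol.
Φ = 1.397e-8 mol / 5.028e-6 mol photons = 0.00278.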